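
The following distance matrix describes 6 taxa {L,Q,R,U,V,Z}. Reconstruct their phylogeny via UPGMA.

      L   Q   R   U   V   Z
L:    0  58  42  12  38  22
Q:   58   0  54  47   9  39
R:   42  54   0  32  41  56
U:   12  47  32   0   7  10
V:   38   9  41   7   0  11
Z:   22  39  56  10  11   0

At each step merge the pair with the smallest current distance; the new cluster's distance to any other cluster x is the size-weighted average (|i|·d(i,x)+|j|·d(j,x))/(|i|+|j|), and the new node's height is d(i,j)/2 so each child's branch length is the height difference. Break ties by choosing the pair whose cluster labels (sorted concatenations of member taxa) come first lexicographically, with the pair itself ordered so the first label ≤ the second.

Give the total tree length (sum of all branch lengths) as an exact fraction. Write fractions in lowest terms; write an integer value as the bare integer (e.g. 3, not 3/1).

1. join U+V (d=7) ⇒ UV; edges |U|=7/2, |V|=7/2
  updated: d(L,UV)=25, d(Q,UV)=28, d(R,UV)=73/2, d(UV,Z)=21/2
2. join UV+Z (d=21/2) ⇒ UVZ; edges |UV|=7/4, |Z|=21/4
  updated: d(L,UVZ)=24, d(Q,UVZ)=95/3, d(R,UVZ)=43
3. join L+UVZ (d=24) ⇒ LUVZ; edges |L|=12, |UVZ|=27/4
  updated: d(LUVZ,Q)=153/4, d(LUVZ,R)=171/4
4. join LUVZ+Q (d=153/4) ⇒ LQUVZ; edges |LUVZ|=57/8, |Q|=153/8
  updated: d(LQUVZ,R)=45
5. join LQUVZ+R (d=45) ⇒ LQRUVZ; edges |LQUVZ|=27/8, |R|=45/2
final tree: (((L:12,((U:7/2,V:7/2):7/4,Z:21/4):27/4):57/8,Q:153/8):27/8,R:45/2)
total length: 679/8

679/8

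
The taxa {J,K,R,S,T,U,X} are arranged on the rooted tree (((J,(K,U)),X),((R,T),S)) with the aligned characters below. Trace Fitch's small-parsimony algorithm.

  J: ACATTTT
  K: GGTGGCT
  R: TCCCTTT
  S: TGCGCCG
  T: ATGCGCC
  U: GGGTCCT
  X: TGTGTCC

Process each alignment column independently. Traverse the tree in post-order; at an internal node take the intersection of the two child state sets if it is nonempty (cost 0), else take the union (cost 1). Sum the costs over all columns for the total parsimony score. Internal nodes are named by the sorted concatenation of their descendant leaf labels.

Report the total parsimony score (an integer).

22

site 0, node KU: K={G} ∩ U={G} → {G} (+0)
site 0, node JKU: J={A} ∪ KU={G} → {A,G} (+1)
site 0, node JKUX: JKU={A,G} ∪ X={T} → {A,G,T} (+1)
site 0, node RT: R={T} ∪ T={A} → {A,T} (+1)
site 0, node RST: RT={A,T} ∩ S={T} → {T} (+0)
site 0, node JKRSTUX: JKUX={A,G,T} ∩ RST={T} → {T} (+0)
site 1, node KU: K={G} ∩ U={G} → {G} (+0)
site 1, node JKU: J={C} ∪ KU={G} → {C,G} (+1)
site 1, node JKUX: JKU={C,G} ∩ X={G} → {G} (+0)
site 1, node RT: R={C} ∪ T={T} → {C,T} (+1)
site 1, node RST: RT={C,T} ∪ S={G} → {C,G,T} (+1)
site 1, node JKRSTUX: JKUX={G} ∩ RST={C,G,T} → {G} (+0)
site 2, node KU: K={T} ∪ U={G} → {G,T} (+1)
site 2, node JKU: J={A} ∪ KU={G,T} → {A,G,T} (+1)
site 2, node JKUX: JKU={A,G,T} ∩ X={T} → {T} (+0)
site 2, node RT: R={C} ∪ T={G} → {C,G} (+1)
site 2, node RST: RT={C,G} ∩ S={C} → {C} (+0)
site 2, node JKRSTUX: JKUX={T} ∪ RST={C} → {C,T} (+1)
site 3, node KU: K={G} ∪ U={T} → {G,T} (+1)
site 3, node JKU: J={T} ∩ KU={G,T} → {T} (+0)
site 3, node JKUX: JKU={T} ∪ X={G} → {G,T} (+1)
site 3, node RT: R={C} ∩ T={C} → {C} (+0)
site 3, node RST: RT={C} ∪ S={G} → {C,G} (+1)
site 3, node JKRSTUX: JKUX={G,T} ∩ RST={C,G} → {G} (+0)
site 4, node KU: K={G} ∪ U={C} → {C,G} (+1)
site 4, node JKU: J={T} ∪ KU={C,G} → {C,G,T} (+1)
site 4, node JKUX: JKU={C,G,T} ∩ X={T} → {T} (+0)
site 4, node RT: R={T} ∪ T={G} → {G,T} (+1)
site 4, node RST: RT={G,T} ∪ S={C} → {C,G,T} (+1)
site 4, node JKRSTUX: JKUX={T} ∩ RST={C,G,T} → {T} (+0)
site 5, node KU: K={C} ∩ U={C} → {C} (+0)
site 5, node JKU: J={T} ∪ KU={C} → {C,T} (+1)
site 5, node JKUX: JKU={C,T} ∩ X={C} → {C} (+0)
site 5, node RT: R={T} ∪ T={C} → {C,T} (+1)
site 5, node RST: RT={C,T} ∩ S={C} → {C} (+0)
site 5, node JKRSTUX: JKUX={C} ∩ RST={C} → {C} (+0)
site 6, node KU: K={T} ∩ U={T} → {T} (+0)
site 6, node JKU: J={T} ∩ KU={T} → {T} (+0)
site 6, node JKUX: JKU={T} ∪ X={C} → {C,T} (+1)
site 6, node RT: R={T} ∪ T={C} → {C,T} (+1)
site 6, node RST: RT={C,T} ∪ S={G} → {C,G,T} (+1)
site 6, node JKRSTUX: JKUX={C,T} ∩ RST={C,G,T} → {C,T} (+0)
per-site changes: [3, 3, 4, 3, 4, 2, 3]; total = 22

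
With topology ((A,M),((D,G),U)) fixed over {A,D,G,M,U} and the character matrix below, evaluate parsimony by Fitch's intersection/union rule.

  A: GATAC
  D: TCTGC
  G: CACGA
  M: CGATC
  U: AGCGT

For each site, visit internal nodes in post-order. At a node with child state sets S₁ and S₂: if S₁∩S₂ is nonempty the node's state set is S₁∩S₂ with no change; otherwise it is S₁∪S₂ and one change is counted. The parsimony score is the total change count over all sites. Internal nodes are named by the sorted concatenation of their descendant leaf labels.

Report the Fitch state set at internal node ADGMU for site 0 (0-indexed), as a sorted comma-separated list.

C

[col 0] AM: children A:{G}, M:{C} ∪→ {C,G}; cost 1
[col 0] DG: children D:{T}, G:{C} ∪→ {C,T}; cost 1
[col 0] DGU: children DG:{C,T}, U:{A} ∪→ {A,C,T}; cost 1
[col 0] ADGMU: children AM:{C,G}, DGU:{A,C,T} ∩→ {C}; cost 0
[col 1] AM: children A:{A}, M:{G} ∪→ {A,G}; cost 1
[col 1] DG: children D:{C}, G:{A} ∪→ {A,C}; cost 1
[col 1] DGU: children DG:{A,C}, U:{G} ∪→ {A,C,G}; cost 1
[col 1] ADGMU: children AM:{A,G}, DGU:{A,C,G} ∩→ {A,G}; cost 0
[col 2] AM: children A:{T}, M:{A} ∪→ {A,T}; cost 1
[col 2] DG: children D:{T}, G:{C} ∪→ {C,T}; cost 1
[col 2] DGU: children DG:{C,T}, U:{C} ∩→ {C}; cost 0
[col 2] ADGMU: children AM:{A,T}, DGU:{C} ∪→ {A,C,T}; cost 1
[col 3] AM: children A:{A}, M:{T} ∪→ {A,T}; cost 1
[col 3] DG: children D:{G}, G:{G} ∩→ {G}; cost 0
[col 3] DGU: children DG:{G}, U:{G} ∩→ {G}; cost 0
[col 3] ADGMU: children AM:{A,T}, DGU:{G} ∪→ {A,G,T}; cost 1
[col 4] AM: children A:{C}, M:{C} ∩→ {C}; cost 0
[col 4] DG: children D:{C}, G:{A} ∪→ {A,C}; cost 1
[col 4] DGU: children DG:{A,C}, U:{T} ∪→ {A,C,T}; cost 1
[col 4] ADGMU: children AM:{C}, DGU:{A,C,T} ∩→ {C}; cost 0
per-site changes: [3, 3, 3, 2, 2]; total = 13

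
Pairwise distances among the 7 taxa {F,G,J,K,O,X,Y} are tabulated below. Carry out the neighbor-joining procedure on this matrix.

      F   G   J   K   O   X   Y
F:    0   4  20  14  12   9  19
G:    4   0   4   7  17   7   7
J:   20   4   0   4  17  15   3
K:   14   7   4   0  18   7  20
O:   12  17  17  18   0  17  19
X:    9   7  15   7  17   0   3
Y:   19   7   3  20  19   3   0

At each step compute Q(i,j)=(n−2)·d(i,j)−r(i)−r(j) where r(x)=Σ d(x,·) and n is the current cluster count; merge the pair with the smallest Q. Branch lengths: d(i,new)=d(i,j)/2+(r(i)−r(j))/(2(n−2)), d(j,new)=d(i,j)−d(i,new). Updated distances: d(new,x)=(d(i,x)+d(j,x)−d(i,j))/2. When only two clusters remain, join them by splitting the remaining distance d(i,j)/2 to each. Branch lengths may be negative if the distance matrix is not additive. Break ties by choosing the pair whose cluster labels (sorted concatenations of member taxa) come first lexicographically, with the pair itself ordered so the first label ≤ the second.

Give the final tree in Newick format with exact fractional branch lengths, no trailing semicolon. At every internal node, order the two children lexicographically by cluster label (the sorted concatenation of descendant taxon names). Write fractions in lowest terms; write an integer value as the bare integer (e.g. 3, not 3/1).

((((F:49/16,O:143/16):67/16,(G:5/24,(J:7/10,Y:23/10):91/24):27/16):13/16,K:37/8):19/16,X:19/16)

step 1: merge (J,Y) at d=3, Q=-119; branch lengths J→7/10, Y→23/10; new cluster JY
  updated: d(F,JY)=18, d(G,JY)=4, d(JY,K)=21/2, d(JY,O)=33/2, d(JY,X)=15/2
step 2: merge (F,O) at d=12, Q=-179/2; branch lengths F→49/16, O→143/16; new cluster FO
  updated: d(FO,G)=9/2, d(FO,JY)=45/4, d(FO,K)=10, d(FO,X)=7
step 3: merge (G,JY) at d=4, Q=-175/4; branch lengths G→5/24, JY→91/24; new cluster GJY
  updated: d(FO,GJY)=47/8, d(GJY,K)=27/4, d(GJY,X)=21/4
step 4: merge (FO,GJY) at d=47/8, Q=-29; branch lengths FO→67/16, GJY→27/16; new cluster FGJOY
  updated: d(FGJOY,K)=87/16, d(FGJOY,X)=51/16
step 5: merge (FGJOY,K) at d=87/16, Q=-125/8; branch lengths FGJOY→13/16, K→37/8; new cluster FGJKOY
  updated: d(FGJKOY,X)=19/8
step 6: merge (FGJKOY,X) at d=19/8; branch lengths FGJKOY→19/16, X→19/16; new cluster FGJKOXY
final tree: ((((F:49/16,O:143/16):67/16,(G:5/24,(J:7/10,Y:23/10):91/24):27/16):13/16,K:37/8):19/16,X:19/16)
total length: 523/16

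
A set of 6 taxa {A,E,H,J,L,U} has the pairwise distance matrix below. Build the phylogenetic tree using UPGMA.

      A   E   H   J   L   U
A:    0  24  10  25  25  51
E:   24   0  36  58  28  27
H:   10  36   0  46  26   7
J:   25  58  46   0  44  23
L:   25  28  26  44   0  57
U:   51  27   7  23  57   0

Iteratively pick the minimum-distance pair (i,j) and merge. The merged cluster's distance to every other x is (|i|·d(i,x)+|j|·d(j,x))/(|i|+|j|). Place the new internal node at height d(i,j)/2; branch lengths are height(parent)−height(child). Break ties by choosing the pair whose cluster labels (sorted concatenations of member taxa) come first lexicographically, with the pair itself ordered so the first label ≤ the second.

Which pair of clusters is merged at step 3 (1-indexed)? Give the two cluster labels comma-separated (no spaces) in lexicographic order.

AE,L

iteration 1: select H,U (d=7); attach at lengths (7/2, 7/2); label the merged cluster HU
  updated: d(A,HU)=61/2, d(E,HU)=63/2, d(HU,J)=69/2, d(HU,L)=83/2
iteration 2: select A,E (d=24); attach at lengths (12, 12); label the merged cluster AE
  updated: d(AE,HU)=31, d(AE,J)=83/2, d(AE,L)=53/2
iteration 3: select AE,L (d=53/2); attach at lengths (5/4, 53/4); label the merged cluster AEL
  updated: d(AEL,HU)=69/2, d(AEL,J)=127/3
iteration 4: select AEL,HU (d=69/2); attach at lengths (4, 55/4); label the merged cluster AEHLU
  updated: d(AEHLU,J)=196/5
iteration 5: select AEHLU,J (d=196/5); attach at lengths (47/20, 98/5); label the merged cluster AEHJLU
final tree: ((((A:12,E:12):5/4,L:53/4):4,(H:7/2,U:7/2):55/4):47/20,J:98/5)
total length: 426/5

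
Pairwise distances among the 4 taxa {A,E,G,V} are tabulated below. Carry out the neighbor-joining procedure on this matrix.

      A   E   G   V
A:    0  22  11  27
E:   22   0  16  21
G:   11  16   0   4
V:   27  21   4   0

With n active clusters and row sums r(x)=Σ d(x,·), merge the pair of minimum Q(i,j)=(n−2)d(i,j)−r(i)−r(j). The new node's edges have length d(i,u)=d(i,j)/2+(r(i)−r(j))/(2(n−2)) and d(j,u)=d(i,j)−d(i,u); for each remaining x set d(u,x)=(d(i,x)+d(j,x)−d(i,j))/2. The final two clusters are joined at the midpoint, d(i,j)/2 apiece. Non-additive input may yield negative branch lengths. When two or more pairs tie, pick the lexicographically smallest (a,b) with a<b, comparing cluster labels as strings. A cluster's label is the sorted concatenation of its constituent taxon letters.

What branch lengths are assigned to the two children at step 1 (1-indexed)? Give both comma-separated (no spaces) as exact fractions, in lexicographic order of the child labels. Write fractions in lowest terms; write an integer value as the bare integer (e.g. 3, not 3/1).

45/4,43/4

1. join A+E (d=22, Q=-75) ⇒ AE; edges |A|=45/4, |E|=43/4
  updated: d(AE,G)=5/2, d(AE,V)=13
2. join AE+G (d=5/2, Q=-39/2) ⇒ AEG; edges |AE|=23/4, |G|=-13/4
  updated: d(AEG,V)=29/4
3. join AEG+V (d=29/4) ⇒ AEGV; edges |AEG|=29/8, |V|=29/8
final tree: (((A:45/4,E:43/4):23/4,G:-13/4):29/8,V:29/8)
total length: 127/4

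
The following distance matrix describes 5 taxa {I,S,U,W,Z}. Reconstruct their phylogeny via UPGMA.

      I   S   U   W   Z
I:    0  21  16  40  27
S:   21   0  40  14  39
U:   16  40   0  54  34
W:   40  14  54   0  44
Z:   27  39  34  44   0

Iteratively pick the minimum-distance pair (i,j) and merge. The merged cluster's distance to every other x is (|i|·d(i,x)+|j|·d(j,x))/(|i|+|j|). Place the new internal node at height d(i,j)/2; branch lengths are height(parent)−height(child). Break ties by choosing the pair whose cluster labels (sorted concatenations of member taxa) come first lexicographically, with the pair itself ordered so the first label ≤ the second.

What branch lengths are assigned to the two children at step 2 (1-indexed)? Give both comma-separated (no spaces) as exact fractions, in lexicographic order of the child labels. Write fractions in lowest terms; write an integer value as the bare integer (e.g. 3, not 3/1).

8,8

iteration 1: select S,W (d=14); attach at lengths (7, 7); label the merged cluster SW
  updated: d(I,SW)=61/2, d(SW,U)=47, d(SW,Z)=83/2
iteration 2: select I,U (d=16); attach at lengths (8, 8); label the merged cluster IU
  updated: d(IU,SW)=155/4, d(IU,Z)=61/2
iteration 3: select IU,Z (d=61/2); attach at lengths (29/4, 61/4); label the merged cluster IUZ
  updated: d(IUZ,SW)=119/3
iteration 4: select IUZ,SW (d=119/3); attach at lengths (55/12, 77/6); label the merged cluster ISUWZ
final tree: (((I:8,U:8):29/4,Z:61/4):55/12,(S:7,W:7):77/6)
total length: 839/12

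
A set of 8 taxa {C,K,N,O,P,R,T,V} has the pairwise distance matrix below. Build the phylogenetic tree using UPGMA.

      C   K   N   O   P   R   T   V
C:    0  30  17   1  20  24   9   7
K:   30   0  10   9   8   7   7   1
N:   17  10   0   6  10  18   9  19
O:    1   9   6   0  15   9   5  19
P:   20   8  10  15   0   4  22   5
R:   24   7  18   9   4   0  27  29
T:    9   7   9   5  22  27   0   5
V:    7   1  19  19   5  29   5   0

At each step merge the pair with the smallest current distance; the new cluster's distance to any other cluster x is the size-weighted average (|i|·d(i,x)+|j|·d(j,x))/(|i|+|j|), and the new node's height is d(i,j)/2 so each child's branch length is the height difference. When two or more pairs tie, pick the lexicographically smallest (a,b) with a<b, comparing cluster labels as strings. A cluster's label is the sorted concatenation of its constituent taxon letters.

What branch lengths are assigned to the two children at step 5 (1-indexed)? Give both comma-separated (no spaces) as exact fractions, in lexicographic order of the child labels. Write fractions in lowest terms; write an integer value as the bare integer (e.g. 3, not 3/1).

iteration 1: select C,O (d=1); attach at lengths (1/2, 1/2); label the merged cluster CO
  updated: d(CO,K)=39/2, d(CO,N)=23/2, d(CO,P)=35/2, d(CO,R)=33/2, d(CO,T)=7, d(CO,V)=13
iteration 2: select K,V (d=1); attach at lengths (1/2, 1/2); label the merged cluster KV
  updated: d(CO,KV)=65/4, d(KV,N)=29/2, d(KV,P)=13/2, d(KV,R)=18, d(KV,T)=6
iteration 3: select P,R (d=4); attach at lengths (2, 2); label the merged cluster PR
  updated: d(CO,PR)=17, d(KV,PR)=49/4, d(N,PR)=14, d(PR,T)=49/2
iteration 4: select KV,T (d=6); attach at lengths (5/2, 3); label the merged cluster KTV
  updated: d(CO,KTV)=79/6, d(KTV,N)=38/3, d(KTV,PR)=49/3
iteration 5: select CO,N (d=23/2); attach at lengths (21/4, 23/4); label the merged cluster CNO
  updated: d(CNO,KTV)=13, d(CNO,PR)=16
iteration 6: select CNO,KTV (d=13); attach at lengths (3/4, 7/2); label the merged cluster CKNOTV
  updated: d(CKNOTV,PR)=97/6
iteration 7: select CKNOTV,PR (d=97/6); attach at lengths (19/12, 73/12); label the merged cluster CKNOPRTV
final tree: ((((C:1/2,O:1/2):21/4,N:23/4):3/4,((K:1/2,V:1/2):5/2,T:3):7/2):19/12,(P:2,R:2):73/12)
total length: 413/12

21/4,23/4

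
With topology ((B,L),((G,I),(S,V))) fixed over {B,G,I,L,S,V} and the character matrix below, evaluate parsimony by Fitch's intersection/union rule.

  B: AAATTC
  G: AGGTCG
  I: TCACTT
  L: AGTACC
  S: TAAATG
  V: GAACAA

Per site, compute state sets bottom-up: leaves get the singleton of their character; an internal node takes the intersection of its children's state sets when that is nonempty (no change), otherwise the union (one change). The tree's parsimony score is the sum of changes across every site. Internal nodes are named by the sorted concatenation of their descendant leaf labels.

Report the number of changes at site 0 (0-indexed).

site 0, node BL: B={A} ∩ L={A} → {A} (+0)
site 0, node GI: G={A} ∪ I={T} → {A,T} (+1)
site 0, node SV: S={T} ∪ V={G} → {G,T} (+1)
site 0, node GISV: GI={A,T} ∩ SV={G,T} → {T} (+0)
site 0, node BGILSV: BL={A} ∪ GISV={T} → {A,T} (+1)
site 1, node BL: B={A} ∪ L={G} → {A,G} (+1)
site 1, node GI: G={G} ∪ I={C} → {C,G} (+1)
site 1, node SV: S={A} ∩ V={A} → {A} (+0)
site 1, node GISV: GI={C,G} ∪ SV={A} → {A,C,G} (+1)
site 1, node BGILSV: BL={A,G} ∩ GISV={A,C,G} → {A,G} (+0)
site 2, node BL: B={A} ∪ L={T} → {A,T} (+1)
site 2, node GI: G={G} ∪ I={A} → {A,G} (+1)
site 2, node SV: S={A} ∩ V={A} → {A} (+0)
site 2, node GISV: GI={A,G} ∩ SV={A} → {A} (+0)
site 2, node BGILSV: BL={A,T} ∩ GISV={A} → {A} (+0)
site 3, node BL: B={T} ∪ L={A} → {A,T} (+1)
site 3, node GI: G={T} ∪ I={C} → {C,T} (+1)
site 3, node SV: S={A} ∪ V={C} → {A,C} (+1)
site 3, node GISV: GI={C,T} ∩ SV={A,C} → {C} (+0)
site 3, node BGILSV: BL={A,T} ∪ GISV={C} → {A,C,T} (+1)
site 4, node BL: B={T} ∪ L={C} → {C,T} (+1)
site 4, node GI: G={C} ∪ I={T} → {C,T} (+1)
site 4, node SV: S={T} ∪ V={A} → {A,T} (+1)
site 4, node GISV: GI={C,T} ∩ SV={A,T} → {T} (+0)
site 4, node BGILSV: BL={C,T} ∩ GISV={T} → {T} (+0)
site 5, node BL: B={C} ∩ L={C} → {C} (+0)
site 5, node GI: G={G} ∪ I={T} → {G,T} (+1)
site 5, node SV: S={G} ∪ V={A} → {A,G} (+1)
site 5, node GISV: GI={G,T} ∩ SV={A,G} → {G} (+0)
site 5, node BGILSV: BL={C} ∪ GISV={G} → {C,G} (+1)
per-site changes: [3, 3, 2, 4, 3, 3]; total = 18

3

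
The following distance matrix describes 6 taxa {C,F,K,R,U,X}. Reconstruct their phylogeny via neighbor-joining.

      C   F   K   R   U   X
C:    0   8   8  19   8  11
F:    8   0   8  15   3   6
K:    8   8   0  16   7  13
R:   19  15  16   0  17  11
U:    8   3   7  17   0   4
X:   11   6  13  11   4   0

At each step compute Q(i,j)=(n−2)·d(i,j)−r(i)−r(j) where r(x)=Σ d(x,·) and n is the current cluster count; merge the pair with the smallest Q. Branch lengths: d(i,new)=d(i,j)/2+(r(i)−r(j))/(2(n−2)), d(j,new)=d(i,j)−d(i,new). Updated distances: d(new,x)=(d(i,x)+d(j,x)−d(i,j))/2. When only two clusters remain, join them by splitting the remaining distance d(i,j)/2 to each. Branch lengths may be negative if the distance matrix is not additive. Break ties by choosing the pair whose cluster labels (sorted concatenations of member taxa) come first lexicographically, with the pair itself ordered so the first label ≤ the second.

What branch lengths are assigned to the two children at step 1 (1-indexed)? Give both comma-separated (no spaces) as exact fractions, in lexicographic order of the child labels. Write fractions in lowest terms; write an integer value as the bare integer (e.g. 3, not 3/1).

77/8,11/8

step 1: merge (R,X) at d=11, Q=-79; branch lengths R→77/8, X→11/8; new cluster RX
  updated: d(C,RX)=19/2, d(F,RX)=5, d(K,RX)=9, d(RX,U)=5
step 2: merge (C,K) at d=8, Q=-83/2; branch lengths C→17/4, K→15/4; new cluster CK
  updated: d(CK,F)=4, d(CK,RX)=21/4, d(CK,U)=7/2
step 3: merge (CK,RX) at d=21/4, Q=-35/2; branch lengths CK→2, RX→13/4; new cluster CKRX
  updated: d(CKRX,F)=15/8, d(CKRX,U)=13/8
step 4: merge (CKRX,F) at d=15/8, Q=-13/2; branch lengths CKRX→1/4, F→13/8; new cluster CFKRX
  updated: d(CFKRX,U)=11/8
step 5: merge (CFKRX,U) at d=11/8; branch lengths CFKRX→11/16, U→11/16; new cluster CFKRUX
final tree: ((((C:17/4,K:15/4):2,(R:77/8,X:11/8):13/4):1/4,F:13/8):11/16,U:11/16)
total length: 55/2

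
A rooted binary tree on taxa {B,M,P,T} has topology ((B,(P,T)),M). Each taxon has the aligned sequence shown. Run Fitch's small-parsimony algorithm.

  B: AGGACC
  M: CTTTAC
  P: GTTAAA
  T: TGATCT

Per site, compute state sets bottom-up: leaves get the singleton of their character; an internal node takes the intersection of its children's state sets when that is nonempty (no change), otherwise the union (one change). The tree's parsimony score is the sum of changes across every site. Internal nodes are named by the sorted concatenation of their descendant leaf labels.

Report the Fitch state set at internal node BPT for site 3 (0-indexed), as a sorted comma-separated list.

A

[col 0] PT: children P:{G}, T:{T} ∪→ {G,T}; cost 1
[col 0] BPT: children B:{A}, PT:{G,T} ∪→ {A,G,T}; cost 1
[col 0] BMPT: children BPT:{A,G,T}, M:{C} ∪→ {A,C,G,T}; cost 1
[col 1] PT: children P:{T}, T:{G} ∪→ {G,T}; cost 1
[col 1] BPT: children B:{G}, PT:{G,T} ∩→ {G}; cost 0
[col 1] BMPT: children BPT:{G}, M:{T} ∪→ {G,T}; cost 1
[col 2] PT: children P:{T}, T:{A} ∪→ {A,T}; cost 1
[col 2] BPT: children B:{G}, PT:{A,T} ∪→ {A,G,T}; cost 1
[col 2] BMPT: children BPT:{A,G,T}, M:{T} ∩→ {T}; cost 0
[col 3] PT: children P:{A}, T:{T} ∪→ {A,T}; cost 1
[col 3] BPT: children B:{A}, PT:{A,T} ∩→ {A}; cost 0
[col 3] BMPT: children BPT:{A}, M:{T} ∪→ {A,T}; cost 1
[col 4] PT: children P:{A}, T:{C} ∪→ {A,C}; cost 1
[col 4] BPT: children B:{C}, PT:{A,C} ∩→ {C}; cost 0
[col 4] BMPT: children BPT:{C}, M:{A} ∪→ {A,C}; cost 1
[col 5] PT: children P:{A}, T:{T} ∪→ {A,T}; cost 1
[col 5] BPT: children B:{C}, PT:{A,T} ∪→ {A,C,T}; cost 1
[col 5] BMPT: children BPT:{A,C,T}, M:{C} ∩→ {C}; cost 0
per-site changes: [3, 2, 2, 2, 2, 2]; total = 13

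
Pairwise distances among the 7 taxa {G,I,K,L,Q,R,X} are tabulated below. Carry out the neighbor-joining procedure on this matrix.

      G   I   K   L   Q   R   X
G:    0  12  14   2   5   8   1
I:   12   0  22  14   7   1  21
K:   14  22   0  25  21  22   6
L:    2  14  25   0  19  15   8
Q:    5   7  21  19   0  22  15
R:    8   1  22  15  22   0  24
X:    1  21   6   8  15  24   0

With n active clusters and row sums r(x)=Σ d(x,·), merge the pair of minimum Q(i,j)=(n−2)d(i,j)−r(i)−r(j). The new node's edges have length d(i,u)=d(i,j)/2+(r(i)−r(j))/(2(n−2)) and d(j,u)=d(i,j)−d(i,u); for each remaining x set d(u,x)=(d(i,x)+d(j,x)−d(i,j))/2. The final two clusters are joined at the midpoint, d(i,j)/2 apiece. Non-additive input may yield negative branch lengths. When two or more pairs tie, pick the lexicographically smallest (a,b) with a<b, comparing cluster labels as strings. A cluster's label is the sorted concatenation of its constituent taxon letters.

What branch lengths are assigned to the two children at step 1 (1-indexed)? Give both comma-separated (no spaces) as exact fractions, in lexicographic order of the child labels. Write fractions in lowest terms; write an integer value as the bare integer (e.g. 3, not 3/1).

step 1: merge (I,R) at d=1, Q=-164; branch lengths I→-1, R→2; new cluster IR
  updated: d(G,IR)=19/2, d(IR,K)=43/2, d(IR,L)=14, d(IR,Q)=14, d(IR,X)=22
step 2: merge (K,X) at d=6, Q=-231/2; branch lengths K→119/16, X→-23/16; new cluster KX
  updated: d(G,KX)=9/2, d(IR,KX)=75/4, d(KX,L)=27/2, d(KX,Q)=15
step 3: merge (IR,Q) at d=14, Q=-269/4; branch lengths IR→181/24, Q→155/24; new cluster IQR
  updated: d(G,IQR)=1/4, d(IQR,KX)=79/8, d(IQR,L)=19/2
step 4: merge (G,L) at d=2, Q=-111/4; branch lengths G→-57/16, L→89/16; new cluster GL
  updated: d(GL,IQR)=31/8, d(GL,KX)=8
step 5: merge (GL,IQR) at d=31/8, Q=-87/4; branch lengths GL→1, IQR→23/8; new cluster GILQR
  updated: d(GILQR,KX)=7
step 6: merge (GILQR,KX) at d=7; branch lengths GILQR→7/2, KX→7/2; new cluster GIKLQRX
final tree: (((G:-57/16,L:89/16):1,((I:-1,R:2):181/24,Q:155/24):23/8):7/2,(K:119/16,X:-23/16):7/2)
total length: 271/8

-1,2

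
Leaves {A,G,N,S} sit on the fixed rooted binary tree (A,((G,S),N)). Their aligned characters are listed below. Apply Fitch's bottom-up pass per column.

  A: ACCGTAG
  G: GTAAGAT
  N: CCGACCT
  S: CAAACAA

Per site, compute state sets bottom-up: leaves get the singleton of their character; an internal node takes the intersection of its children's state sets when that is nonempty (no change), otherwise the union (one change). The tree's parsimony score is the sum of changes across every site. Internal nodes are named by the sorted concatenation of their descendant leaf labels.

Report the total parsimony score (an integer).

site 0, node GS: G={G} ∪ S={C} → {C,G} (+1)
site 0, node GNS: GS={C,G} ∩ N={C} → {C} (+0)
site 0, node AGNS: A={A} ∪ GNS={C} → {A,C} (+1)
site 1, node GS: G={T} ∪ S={A} → {A,T} (+1)
site 1, node GNS: GS={A,T} ∪ N={C} → {A,C,T} (+1)
site 1, node AGNS: A={C} ∩ GNS={A,C,T} → {C} (+0)
site 2, node GS: G={A} ∩ S={A} → {A} (+0)
site 2, node GNS: GS={A} ∪ N={G} → {A,G} (+1)
site 2, node AGNS: A={C} ∪ GNS={A,G} → {A,C,G} (+1)
site 3, node GS: G={A} ∩ S={A} → {A} (+0)
site 3, node GNS: GS={A} ∩ N={A} → {A} (+0)
site 3, node AGNS: A={G} ∪ GNS={A} → {A,G} (+1)
site 4, node GS: G={G} ∪ S={C} → {C,G} (+1)
site 4, node GNS: GS={C,G} ∩ N={C} → {C} (+0)
site 4, node AGNS: A={T} ∪ GNS={C} → {C,T} (+1)
site 5, node GS: G={A} ∩ S={A} → {A} (+0)
site 5, node GNS: GS={A} ∪ N={C} → {A,C} (+1)
site 5, node AGNS: A={A} ∩ GNS={A,C} → {A} (+0)
site 6, node GS: G={T} ∪ S={A} → {A,T} (+1)
site 6, node GNS: GS={A,T} ∩ N={T} → {T} (+0)
site 6, node AGNS: A={G} ∪ GNS={T} → {G,T} (+1)
per-site changes: [2, 2, 2, 1, 2, 1, 2]; total = 12

12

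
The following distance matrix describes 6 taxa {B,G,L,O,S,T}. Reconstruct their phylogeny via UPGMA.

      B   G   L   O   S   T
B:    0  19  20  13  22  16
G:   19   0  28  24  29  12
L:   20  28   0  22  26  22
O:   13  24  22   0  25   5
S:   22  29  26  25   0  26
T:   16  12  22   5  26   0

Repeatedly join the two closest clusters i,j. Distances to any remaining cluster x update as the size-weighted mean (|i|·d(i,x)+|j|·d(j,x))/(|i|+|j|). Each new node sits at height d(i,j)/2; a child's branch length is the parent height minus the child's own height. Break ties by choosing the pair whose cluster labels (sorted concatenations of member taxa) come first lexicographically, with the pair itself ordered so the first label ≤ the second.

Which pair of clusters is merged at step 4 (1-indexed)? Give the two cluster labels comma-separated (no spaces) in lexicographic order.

iteration 1: select O,T (d=5); attach at lengths (5/2, 5/2); label the merged cluster OT
  updated: d(B,OT)=29/2, d(G,OT)=18, d(L,OT)=22, d(OT,S)=51/2
iteration 2: select B,OT (d=29/2); attach at lengths (29/4, 19/4); label the merged cluster BOT
  updated: d(BOT,G)=55/3, d(BOT,L)=64/3, d(BOT,S)=73/3
iteration 3: select BOT,G (d=55/3); attach at lengths (23/12, 55/6); label the merged cluster BGOT
  updated: d(BGOT,L)=23, d(BGOT,S)=51/2
iteration 4: select BGOT,L (d=23); attach at lengths (7/3, 23/2); label the merged cluster BGLOT
  updated: d(BGLOT,S)=128/5
iteration 5: select BGLOT,S (d=128/5); attach at lengths (13/10, 64/5); label the merged cluster BGLOST
final tree: ((((B:29/4,(O:5/2,T:5/2):19/4):23/12,G:55/6):7/3,L:23/2):13/10,S:64/5)
total length: 3361/60

BGOT,L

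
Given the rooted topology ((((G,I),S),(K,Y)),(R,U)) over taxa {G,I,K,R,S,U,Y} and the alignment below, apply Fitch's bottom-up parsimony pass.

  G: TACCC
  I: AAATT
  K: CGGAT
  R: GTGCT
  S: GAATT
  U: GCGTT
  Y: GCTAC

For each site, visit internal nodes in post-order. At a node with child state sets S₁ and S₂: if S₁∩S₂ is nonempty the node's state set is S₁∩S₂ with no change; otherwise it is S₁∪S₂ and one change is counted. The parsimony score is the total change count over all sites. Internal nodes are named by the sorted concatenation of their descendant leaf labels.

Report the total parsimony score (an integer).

14

GI@0: {T} ∪ {A} = {A,T} (union, +1)
GIS@0: {A,T} ∪ {G} = {A,G,T} (union, +1)
KY@0: {C} ∪ {G} = {C,G} (union, +1)
GIKSY@0: {A,G,T} ∩ {C,G} = {G} (intersection, +0)
RU@0: {G} ∩ {G} = {G} (intersection, +0)
GIKRSUY@0: {G} ∩ {G} = {G} (intersection, +0)
GI@1: {A} ∩ {A} = {A} (intersection, +0)
GIS@1: {A} ∩ {A} = {A} (intersection, +0)
KY@1: {G} ∪ {C} = {C,G} (union, +1)
GIKSY@1: {A} ∪ {C,G} = {A,C,G} (union, +1)
RU@1: {T} ∪ {C} = {C,T} (union, +1)
GIKRSUY@1: {A,C,G} ∩ {C,T} = {C} (intersection, +0)
GI@2: {C} ∪ {A} = {A,C} (union, +1)
GIS@2: {A,C} ∩ {A} = {A} (intersection, +0)
KY@2: {G} ∪ {T} = {G,T} (union, +1)
GIKSY@2: {A} ∪ {G,T} = {A,G,T} (union, +1)
RU@2: {G} ∩ {G} = {G} (intersection, +0)
GIKRSUY@2: {A,G,T} ∩ {G} = {G} (intersection, +0)
GI@3: {C} ∪ {T} = {C,T} (union, +1)
GIS@3: {C,T} ∩ {T} = {T} (intersection, +0)
KY@3: {A} ∩ {A} = {A} (intersection, +0)
GIKSY@3: {T} ∪ {A} = {A,T} (union, +1)
RU@3: {C} ∪ {T} = {C,T} (union, +1)
GIKRSUY@3: {A,T} ∩ {C,T} = {T} (intersection, +0)
GI@4: {C} ∪ {T} = {C,T} (union, +1)
GIS@4: {C,T} ∩ {T} = {T} (intersection, +0)
KY@4: {T} ∪ {C} = {C,T} (union, +1)
GIKSY@4: {T} ∩ {C,T} = {T} (intersection, +0)
RU@4: {T} ∩ {T} = {T} (intersection, +0)
GIKRSUY@4: {T} ∩ {T} = {T} (intersection, +0)
per-site changes: [3, 3, 3, 3, 2]; total = 14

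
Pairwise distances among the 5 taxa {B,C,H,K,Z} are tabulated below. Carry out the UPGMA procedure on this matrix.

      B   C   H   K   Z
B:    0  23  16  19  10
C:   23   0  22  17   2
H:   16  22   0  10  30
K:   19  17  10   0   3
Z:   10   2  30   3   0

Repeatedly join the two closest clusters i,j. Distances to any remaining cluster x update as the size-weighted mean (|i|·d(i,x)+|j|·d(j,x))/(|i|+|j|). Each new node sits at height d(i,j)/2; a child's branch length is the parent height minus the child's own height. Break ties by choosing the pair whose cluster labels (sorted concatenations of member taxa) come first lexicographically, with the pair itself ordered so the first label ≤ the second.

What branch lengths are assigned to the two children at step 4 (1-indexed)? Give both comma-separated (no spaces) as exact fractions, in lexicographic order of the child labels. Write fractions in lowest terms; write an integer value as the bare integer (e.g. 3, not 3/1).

iteration 1: select C,Z (d=2); attach at lengths (1, 1); label the merged cluster CZ
  updated: d(B,CZ)=33/2, d(CZ,H)=26, d(CZ,K)=10
iteration 2: select CZ,K (d=10); attach at lengths (4, 5); label the merged cluster CKZ
  updated: d(B,CKZ)=52/3, d(CKZ,H)=62/3
iteration 3: select B,H (d=16); attach at lengths (8, 8); label the merged cluster BH
  updated: d(BH,CKZ)=19
iteration 4: select BH,CKZ (d=19); attach at lengths (3/2, 9/2); label the merged cluster BCHKZ
final tree: ((B:8,H:8):3/2,((C:1,Z:1):4,K:5):9/2)
total length: 33

3/2,9/2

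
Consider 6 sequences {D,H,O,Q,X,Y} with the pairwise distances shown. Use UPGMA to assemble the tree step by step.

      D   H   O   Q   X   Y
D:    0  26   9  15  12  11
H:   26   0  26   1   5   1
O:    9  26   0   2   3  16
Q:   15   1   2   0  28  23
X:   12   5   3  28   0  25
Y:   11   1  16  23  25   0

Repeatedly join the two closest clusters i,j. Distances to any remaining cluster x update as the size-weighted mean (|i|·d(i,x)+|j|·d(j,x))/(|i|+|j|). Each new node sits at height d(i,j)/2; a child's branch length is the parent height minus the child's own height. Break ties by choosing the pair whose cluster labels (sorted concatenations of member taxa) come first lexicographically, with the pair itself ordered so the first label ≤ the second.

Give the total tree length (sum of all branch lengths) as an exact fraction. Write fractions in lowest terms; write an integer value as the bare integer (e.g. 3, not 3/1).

1. join H+Q (d=1) ⇒ HQ; edges |H|=1/2, |Q|=1/2
  updated: d(D,HQ)=41/2, d(HQ,O)=14, d(HQ,X)=33/2, d(HQ,Y)=12
2. join O+X (d=3) ⇒ OX; edges |O|=3/2, |X|=3/2
  updated: d(D,OX)=21/2, d(HQ,OX)=61/4, d(OX,Y)=41/2
3. join D+OX (d=21/2) ⇒ DOX; edges |D|=21/4, |OX|=15/4
  updated: d(DOX,HQ)=17, d(DOX,Y)=52/3
4. join HQ+Y (d=12) ⇒ HQY; edges |HQ|=11/2, |Y|=6
  updated: d(DOX,HQY)=154/9
5. join DOX+HQY (d=154/9) ⇒ DHOQXY; edges |DOX|=119/36, |HQY|=23/9
final tree: ((D:21/4,(O:3/2,X:3/2):15/4):119/36,((H:1/2,Q:1/2):11/2,Y:6):23/9)
total length: 1093/36

1093/36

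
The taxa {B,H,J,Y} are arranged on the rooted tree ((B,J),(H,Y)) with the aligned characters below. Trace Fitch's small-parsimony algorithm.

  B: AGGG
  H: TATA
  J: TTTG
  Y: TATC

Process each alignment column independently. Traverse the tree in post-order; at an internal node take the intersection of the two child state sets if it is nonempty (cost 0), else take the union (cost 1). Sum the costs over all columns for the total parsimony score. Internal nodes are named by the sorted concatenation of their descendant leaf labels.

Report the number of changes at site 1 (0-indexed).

BJ@0: {A} ∪ {T} = {A,T} (union, +1)
HY@0: {T} ∩ {T} = {T} (intersection, +0)
BHJY@0: {A,T} ∩ {T} = {T} (intersection, +0)
BJ@1: {G} ∪ {T} = {G,T} (union, +1)
HY@1: {A} ∩ {A} = {A} (intersection, +0)
BHJY@1: {G,T} ∪ {A} = {A,G,T} (union, +1)
BJ@2: {G} ∪ {T} = {G,T} (union, +1)
HY@2: {T} ∩ {T} = {T} (intersection, +0)
BHJY@2: {G,T} ∩ {T} = {T} (intersection, +0)
BJ@3: {G} ∩ {G} = {G} (intersection, +0)
HY@3: {A} ∪ {C} = {A,C} (union, +1)
BHJY@3: {G} ∪ {A,C} = {A,C,G} (union, +1)
per-site changes: [1, 2, 1, 2]; total = 6

2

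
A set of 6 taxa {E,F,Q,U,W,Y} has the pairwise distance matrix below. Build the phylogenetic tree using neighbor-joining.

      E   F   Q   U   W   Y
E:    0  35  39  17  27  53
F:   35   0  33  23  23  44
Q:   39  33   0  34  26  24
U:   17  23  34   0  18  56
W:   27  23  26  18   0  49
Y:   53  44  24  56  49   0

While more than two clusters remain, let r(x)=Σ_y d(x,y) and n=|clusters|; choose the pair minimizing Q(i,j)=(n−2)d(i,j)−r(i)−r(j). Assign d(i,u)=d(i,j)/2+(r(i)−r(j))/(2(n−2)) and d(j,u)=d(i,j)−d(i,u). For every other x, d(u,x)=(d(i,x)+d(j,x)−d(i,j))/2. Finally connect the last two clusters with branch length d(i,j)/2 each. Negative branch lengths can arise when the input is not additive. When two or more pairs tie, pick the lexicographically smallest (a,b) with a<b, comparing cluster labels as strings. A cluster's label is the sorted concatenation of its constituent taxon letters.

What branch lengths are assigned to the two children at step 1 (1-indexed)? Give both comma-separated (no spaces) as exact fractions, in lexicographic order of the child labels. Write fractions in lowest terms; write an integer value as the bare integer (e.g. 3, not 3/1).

13/4,83/4

iteration 1: select Q,Y (d=24, Q=-286); attach at lengths (13/4, 83/4); label the merged cluster QY
  updated: d(E,QY)=34, d(F,QY)=53/2, d(QY,U)=33, d(QY,W)=51/2
iteration 2: select E,U (d=17, Q=-153); attach at lengths (73/6, 29/6); label the merged cluster EU
  updated: d(EU,F)=41/2, d(EU,QY)=25, d(EU,W)=14
iteration 3: select EU,W (d=14, Q=-94); attach at lengths (25/4, 31/4); label the merged cluster EUW
  updated: d(EUW,F)=59/4, d(EUW,QY)=73/4
iteration 4: select EUW,F (d=59/4, Q=-119/2); attach at lengths (13/4, 23/2); label the merged cluster EFUW
  updated: d(EFUW,QY)=15
iteration 5: select EFUW,QY (d=15); attach at lengths (15/2, 15/2); label the merged cluster EFQUWY
final tree: ((((E:73/6,U:29/6):25/4,W:31/4):13/4,F:23/2):15/2,(Q:13/4,Y:83/4):15/2)
total length: 339/4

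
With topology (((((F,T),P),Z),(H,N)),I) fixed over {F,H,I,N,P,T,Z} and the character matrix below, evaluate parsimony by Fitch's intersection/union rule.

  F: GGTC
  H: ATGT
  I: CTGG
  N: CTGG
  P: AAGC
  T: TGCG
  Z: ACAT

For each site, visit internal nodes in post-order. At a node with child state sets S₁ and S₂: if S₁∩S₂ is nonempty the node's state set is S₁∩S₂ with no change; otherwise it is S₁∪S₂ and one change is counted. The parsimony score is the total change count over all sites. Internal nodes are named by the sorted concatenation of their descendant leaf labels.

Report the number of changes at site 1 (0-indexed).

3

FT@0: {G} ∪ {T} = {G,T} (union, +1)
FPT@0: {G,T} ∪ {A} = {A,G,T} (union, +1)
FPTZ@0: {A,G,T} ∩ {A} = {A} (intersection, +0)
HN@0: {A} ∪ {C} = {A,C} (union, +1)
FHNPTZ@0: {A} ∩ {A,C} = {A} (intersection, +0)
FHINPTZ@0: {A} ∪ {C} = {A,C} (union, +1)
FT@1: {G} ∩ {G} = {G} (intersection, +0)
FPT@1: {G} ∪ {A} = {A,G} (union, +1)
FPTZ@1: {A,G} ∪ {C} = {A,C,G} (union, +1)
HN@1: {T} ∩ {T} = {T} (intersection, +0)
FHNPTZ@1: {A,C,G} ∪ {T} = {A,C,G,T} (union, +1)
FHINPTZ@1: {A,C,G,T} ∩ {T} = {T} (intersection, +0)
FT@2: {T} ∪ {C} = {C,T} (union, +1)
FPT@2: {C,T} ∪ {G} = {C,G,T} (union, +1)
FPTZ@2: {C,G,T} ∪ {A} = {A,C,G,T} (union, +1)
HN@2: {G} ∩ {G} = {G} (intersection, +0)
FHNPTZ@2: {A,C,G,T} ∩ {G} = {G} (intersection, +0)
FHINPTZ@2: {G} ∩ {G} = {G} (intersection, +0)
FT@3: {C} ∪ {G} = {C,G} (union, +1)
FPT@3: {C,G} ∩ {C} = {C} (intersection, +0)
FPTZ@3: {C} ∪ {T} = {C,T} (union, +1)
HN@3: {T} ∪ {G} = {G,T} (union, +1)
FHNPTZ@3: {C,T} ∩ {G,T} = {T} (intersection, +0)
FHINPTZ@3: {T} ∪ {G} = {G,T} (union, +1)
per-site changes: [4, 3, 3, 4]; total = 14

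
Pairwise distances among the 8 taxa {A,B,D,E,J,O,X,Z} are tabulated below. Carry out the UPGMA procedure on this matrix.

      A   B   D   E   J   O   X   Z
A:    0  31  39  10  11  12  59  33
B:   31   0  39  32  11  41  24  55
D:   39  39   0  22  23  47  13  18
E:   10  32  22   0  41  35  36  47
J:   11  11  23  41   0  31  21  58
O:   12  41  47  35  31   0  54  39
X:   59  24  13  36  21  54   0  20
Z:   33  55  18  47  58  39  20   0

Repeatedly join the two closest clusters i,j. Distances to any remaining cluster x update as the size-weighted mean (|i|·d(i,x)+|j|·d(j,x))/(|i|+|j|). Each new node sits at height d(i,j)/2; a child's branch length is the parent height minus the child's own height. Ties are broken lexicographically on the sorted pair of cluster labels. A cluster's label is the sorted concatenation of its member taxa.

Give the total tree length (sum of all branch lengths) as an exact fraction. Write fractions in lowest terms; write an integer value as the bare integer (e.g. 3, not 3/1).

2807/30

step 1: merge (A,E) at d=10; branch lengths A→5, E→5; new cluster AE
  updated: d(AE,B)=63/2, d(AE,D)=61/2, d(AE,J)=26, d(AE,O)=47/2, d(AE,X)=95/2, d(AE,Z)=40
step 2: merge (B,J) at d=11; branch lengths B→11/2, J→11/2; new cluster BJ
  updated: d(AE,BJ)=115/4, d(BJ,D)=31, d(BJ,O)=36, d(BJ,X)=45/2, d(BJ,Z)=113/2
step 3: merge (D,X) at d=13; branch lengths D→13/2, X→13/2; new cluster DX
  updated: d(AE,DX)=39, d(BJ,DX)=107/4, d(DX,O)=101/2, d(DX,Z)=19
step 4: merge (DX,Z) at d=19; branch lengths DX→3, Z→19/2; new cluster DXZ
  updated: d(AE,DXZ)=118/3, d(BJ,DXZ)=110/3, d(DXZ,O)=140/3
step 5: merge (AE,O) at d=47/2; branch lengths AE→27/4, O→47/4; new cluster AEO
  updated: d(AEO,BJ)=187/6, d(AEO,DXZ)=376/9
step 6: merge (AEO,BJ) at d=187/6; branch lengths AEO→23/6, BJ→121/12; new cluster ABEJO
  updated: d(ABEJO,DXZ)=596/15
step 7: merge (ABEJO,DXZ) at d=596/15; branch lengths ABEJO→257/60, DXZ→311/30; new cluster ABDEJOXZ
final tree: ((((A:5,E:5):27/4,O:47/4):23/6,(B:11/2,J:11/2):121/12):257/60,((D:13/2,X:13/2):3,Z:19/2):311/30)
total length: 2807/30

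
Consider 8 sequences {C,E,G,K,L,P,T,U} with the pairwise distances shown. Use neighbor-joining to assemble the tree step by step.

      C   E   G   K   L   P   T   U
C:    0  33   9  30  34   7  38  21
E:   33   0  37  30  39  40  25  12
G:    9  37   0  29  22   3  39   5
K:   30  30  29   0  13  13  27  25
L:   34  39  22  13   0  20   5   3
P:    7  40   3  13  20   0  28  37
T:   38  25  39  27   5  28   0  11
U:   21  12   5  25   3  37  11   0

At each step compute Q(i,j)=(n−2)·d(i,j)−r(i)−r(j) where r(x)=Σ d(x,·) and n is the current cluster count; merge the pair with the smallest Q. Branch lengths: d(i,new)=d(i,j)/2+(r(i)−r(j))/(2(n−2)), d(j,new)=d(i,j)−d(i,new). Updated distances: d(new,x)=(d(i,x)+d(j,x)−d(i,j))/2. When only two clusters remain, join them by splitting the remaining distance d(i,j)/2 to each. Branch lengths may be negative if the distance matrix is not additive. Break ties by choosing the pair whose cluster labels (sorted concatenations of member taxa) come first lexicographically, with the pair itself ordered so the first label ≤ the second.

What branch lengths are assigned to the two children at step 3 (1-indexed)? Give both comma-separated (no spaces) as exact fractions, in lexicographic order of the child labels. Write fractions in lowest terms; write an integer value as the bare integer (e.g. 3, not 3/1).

iteration 1: select L,T (d=5, Q=-279); attach at lengths (-7/12, 67/12); label the merged cluster LT
  updated: d(C,LT)=67/2, d(E,LT)=59/2, d(G,LT)=28, d(K,LT)=35/2, d(LT,P)=43/2, d(LT,U)=9/2
iteration 2: select E,U (d=12, Q=-226); attach at lengths (137/10, -17/10); label the merged cluster EU
  updated: d(C,EU)=21, d(EU,G)=15, d(EU,K)=43/2, d(EU,LT)=11, d(EU,P)=65/2
iteration 3: select EU,LT (d=11, Q=-337/2); attach at lengths (67/16, 109/16); label the merged cluster ELTU
  updated: d(C,ELTU)=87/4, d(ELTU,G)=16, d(ELTU,K)=14, d(ELTU,P)=43/2
iteration 4: select ELTU,K (d=14, Q=-469/4); attach at lengths (39/8, 73/8); label the merged cluster EKLTU
  updated: d(C,EKLTU)=151/8, d(EKLTU,G)=31/2, d(EKLTU,P)=41/4
iteration 5: select C,G (d=9, Q=-355/8); attach at lengths (203/32, 85/32); label the merged cluster CG
  updated: d(CG,EKLTU)=203/16, d(CG,P)=1/2
iteration 6: select CG,EKLTU (d=203/16, Q=-375/16); attach at lengths (47/32, 359/32); label the merged cluster CEGKLTU
  updated: d(CEGKLTU,P)=-31/32
iteration 7: select CEGKLTU,P (d=-31/32); attach at lengths (-31/64, -31/64); label the merged cluster CEGKLPTU
final tree: (((C:203/32,G:85/32):47/32,(((E:137/10,U:-17/10):67/16,(L:-7/12,T:67/12):109/16):39/8,K:73/8):359/32):-31/64,P:-31/64)
total length: 2007/32

67/16,109/16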